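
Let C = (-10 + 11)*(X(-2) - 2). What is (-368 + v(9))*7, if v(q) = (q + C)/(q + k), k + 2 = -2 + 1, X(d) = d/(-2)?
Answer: -7700/3 ≈ -2566.7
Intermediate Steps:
X(d) = -d/2 (X(d) = d*(-1/2) = -d/2)
k = -3 (k = -2 + (-2 + 1) = -2 - 1 = -3)
C = -1 (C = (-10 + 11)*(-1/2*(-2) - 2) = 1*(1 - 2) = 1*(-1) = -1)
v(q) = (-1 + q)/(-3 + q) (v(q) = (q - 1)/(q - 3) = (-1 + q)/(-3 + q))
(-368 + v(9))*7 = (-368 + (-1 + 9)/(-3 + 9))*7 = (-368 + 8/6)*7 = (-368 + (1/6)*8)*7 = (-368 + 4/3)*7 = -1100/3*7 = -7700/3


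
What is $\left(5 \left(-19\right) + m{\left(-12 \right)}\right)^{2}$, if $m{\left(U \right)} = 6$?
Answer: $7921$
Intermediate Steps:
$\left(5 \left(-19\right) + m{\left(-12 \right)}\right)^{2} = \left(5 \left(-19\right) + 6\right)^{2} = \left(-95 + 6\right)^{2} = \left(-89\right)^{2} = 7921$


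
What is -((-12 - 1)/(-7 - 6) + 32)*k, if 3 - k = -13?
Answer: -528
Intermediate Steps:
k = 16 (k = 3 - 1*(-13) = 3 + 13 = 16)
-((-12 - 1)/(-7 - 6) + 32)*k = -((-12 - 1)/(-7 - 6) + 32)*16 = -(-13/(-13) + 32)*16 = -(-13*(-1/13) + 32)*16 = -(1 + 32)*16 = -33*16 = -1*528 = -528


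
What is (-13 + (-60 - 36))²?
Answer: 11881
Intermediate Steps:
(-13 + (-60 - 36))² = (-13 - 96)² = (-109)² = 11881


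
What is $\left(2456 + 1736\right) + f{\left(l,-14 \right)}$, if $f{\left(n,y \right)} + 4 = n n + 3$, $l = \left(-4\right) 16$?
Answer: $8287$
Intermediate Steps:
$l = -64$
$f{\left(n,y \right)} = -1 + n^{2}$ ($f{\left(n,y \right)} = -4 + \left(n n + 3\right) = -4 + \left(n^{2} + 3\right) = -4 + \left(3 + n^{2}\right) = -1 + n^{2}$)
$\left(2456 + 1736\right) + f{\left(l,-14 \right)} = \left(2456 + 1736\right) - \left(1 - \left(-64\right)^{2}\right) = 4192 + \left(-1 + 4096\right) = 4192 + 4095 = 8287$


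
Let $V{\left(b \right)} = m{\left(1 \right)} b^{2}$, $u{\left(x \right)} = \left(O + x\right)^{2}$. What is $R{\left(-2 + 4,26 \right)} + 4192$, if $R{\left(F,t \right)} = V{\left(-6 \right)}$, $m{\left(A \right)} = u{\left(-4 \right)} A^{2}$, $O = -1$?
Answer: $5092$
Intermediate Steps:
$u{\left(x \right)} = \left(-1 + x\right)^{2}$
$m{\left(A \right)} = 25 A^{2}$ ($m{\left(A \right)} = \left(-1 - 4\right)^{2} A^{2} = \left(-5\right)^{2} A^{2} = 25 A^{2}$)
$V{\left(b \right)} = 25 b^{2}$ ($V{\left(b \right)} = 25 \cdot 1^{2} b^{2} = 25 \cdot 1 b^{2} = 25 b^{2}$)
$R{\left(F,t \right)} = 900$ ($R{\left(F,t \right)} = 25 \left(-6\right)^{2} = 25 \cdot 36 = 900$)
$R{\left(-2 + 4,26 \right)} + 4192 = 900 + 4192 = 5092$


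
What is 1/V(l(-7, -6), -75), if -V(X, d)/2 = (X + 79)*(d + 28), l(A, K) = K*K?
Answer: 1/10810 ≈ 9.2507e-5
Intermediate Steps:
l(A, K) = K²
V(X, d) = -2*(28 + d)*(79 + X) (V(X, d) = -2*(X + 79)*(d + 28) = -2*(79 + X)*(28 + d) = -2*(28 + d)*(79 + X))
1/V(l(-7, -6), -75) = 1/(-4424 - 158*(-75) - 56*(-6)² - 2*(-6)²*(-75)) = 1/(-4424 + 11850 - 56*36 - 2*36*(-75)) = 1/(-4424 + 11850 - 2016 + 5400) = 1/10810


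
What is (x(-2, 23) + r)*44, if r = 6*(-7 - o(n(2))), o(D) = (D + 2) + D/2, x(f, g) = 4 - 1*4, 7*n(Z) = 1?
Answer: -17028/7 ≈ -2432.6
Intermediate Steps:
n(Z) = ⅐ (n(Z) = (⅐)*1 = ⅐)
x(f, g) = 0 (x(f, g) = 4 - 4 = 0)
o(D) = 2 + 3*D/2 (o(D) = (2 + D) + D*(½) = (2 + D) + D/2 = 2 + 3*D/2)
r = -387/7 (r = 6*(-7 - (2 + (3/2)*(⅐))) = 6*(-7 - (2 + 3/14)) = 6*(-7 - 1*31/14) = 6*(-7 - 31/14) = 6*(-129/14) = -387/7 ≈ -55.286)
(x(-2, 23) + r)*44 = (0 - 387/7)*44 = -387/7*44 = -17028/7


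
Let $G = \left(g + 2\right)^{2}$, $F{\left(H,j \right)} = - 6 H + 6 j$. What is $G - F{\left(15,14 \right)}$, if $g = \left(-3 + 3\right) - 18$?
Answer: $262$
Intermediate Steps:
$g = -18$ ($g = 0 - 18 = -18$)
$G = 256$ ($G = \left(-18 + 2\right)^{2} = \left(-16\right)^{2} = 256$)
$G - F{\left(15,14 \right)} = 256 - \left(\left(-6\right) 15 + 6 \cdot 14\right) = 256 - \left(-90 + 84\right) = 256 - -6 = 256 + 6 = 262$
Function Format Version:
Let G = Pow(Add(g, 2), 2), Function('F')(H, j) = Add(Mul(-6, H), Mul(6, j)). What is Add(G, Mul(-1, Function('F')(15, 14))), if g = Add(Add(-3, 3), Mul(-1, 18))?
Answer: 262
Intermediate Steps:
g = -18 (g = Add(0, -18) = -18)
G = 256 (G = Pow(Add(-18, 2), 2) = Pow(-16, 2) = 256)
Add(G, Mul(-1, Function('F')(15, 14))) = Add(256, Mul(-1, Add(Mul(-6, 15), Mul(6, 14)))) = Add(256, Mul(-1, Add(-90, 84))) = Add(256, Mul(-1, -6)) = Add(256, 6) = 262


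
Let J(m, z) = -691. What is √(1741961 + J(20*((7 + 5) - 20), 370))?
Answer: √1741270 ≈ 1319.6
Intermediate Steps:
√(1741961 + J(20*((7 + 5) - 20), 370)) = √(1741961 - 691) = √1741270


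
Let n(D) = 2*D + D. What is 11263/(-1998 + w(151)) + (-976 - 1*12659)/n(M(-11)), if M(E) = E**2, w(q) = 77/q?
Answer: -1576653718/36496141 ≈ -43.201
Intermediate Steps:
n(D) = 3*D
11263/(-1998 + w(151)) + (-976 - 1*12659)/n(M(-11)) = 11263/(-1998 + 77/151) + (-976 - 1*12659)/((3*(-11)**2)) = 11263/(-1998 + 77*(1/151)) + (-976 - 12659)/((3*121)) = 11263/(-1998 + 77/151) - 13635/363 = 11263/(-301621/151) - 13635*1/363 = 11263*(-151/301621) - 4545/121 = -1700713/301621 - 4545/121 = -1576653718/36496141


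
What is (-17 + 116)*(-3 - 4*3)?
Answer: -1485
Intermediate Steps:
(-17 + 116)*(-3 - 4*3) = 99*(-3 - 12) = 99*(-15) = -1485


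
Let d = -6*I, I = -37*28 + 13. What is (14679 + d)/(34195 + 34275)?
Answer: 20817/68470 ≈ 0.30403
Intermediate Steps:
I = -1023 (I = -1036 + 13 = -1023)
d = 6138 (d = -6*(-1023) = 6138)
(14679 + d)/(34195 + 34275) = (14679 + 6138)/(34195 + 34275) = 20817/68470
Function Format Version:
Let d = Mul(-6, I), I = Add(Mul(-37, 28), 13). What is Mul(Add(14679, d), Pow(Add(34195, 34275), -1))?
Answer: Rational(20817, 68470) ≈ 0.30403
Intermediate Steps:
I = -1023 (I = Add(-1036, 13) = -1023)
d = 6138 (d = Mul(-6, -1023) = 6138)
Mul(Add(14679, d), Pow(Add(34195, 34275), -1)) = Mul(Add(14679, 6138), Pow(Add(34195, 34275), -1)) = Mul(20817, Pow(68470, -1)) = Mul(20817, Rational(1, 68470)) = Rational(20817, 68470)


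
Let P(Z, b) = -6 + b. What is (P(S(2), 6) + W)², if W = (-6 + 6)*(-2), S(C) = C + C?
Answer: 0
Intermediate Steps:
S(C) = 2*C
W = 0 (W = 0*(-2) = 0)
(P(S(2), 6) + W)² = ((-6 + 6) + 0)² = (0 + 0)² = 0² = 0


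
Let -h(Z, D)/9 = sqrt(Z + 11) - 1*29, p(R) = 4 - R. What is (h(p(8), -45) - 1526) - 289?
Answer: -1554 - 9*sqrt(7) ≈ -1577.8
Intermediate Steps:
h(Z, D) = 261 - 9*sqrt(11 + Z) (h(Z, D) = -9*(sqrt(Z + 11) - 1*29) = -9*(sqrt(11 + Z) - 29) = -9*(-29 + sqrt(11 + Z)) = 261 - 9*sqrt(11 + Z))
(h(p(8), -45) - 1526) - 289 = ((261 - 9*sqrt(11 + (4 - 1*8))) - 1526) - 289 = ((261 - 9*sqrt(11 + (4 - 8))) - 1526) - 289 = ((261 - 9*sqrt(11 - 4)) - 1526) - 289 = ((261 - 9*sqrt(7)) - 1526) - 289 = (-1265 - 9*sqrt(7)) - 289 = -1554 - 9*sqrt(7)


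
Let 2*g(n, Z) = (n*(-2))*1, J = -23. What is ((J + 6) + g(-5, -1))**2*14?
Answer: 2016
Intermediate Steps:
g(n, Z) = -n (g(n, Z) = ((n*(-2))*1)/2 = (-2*n*1)/2 = (-2*n)/2 = -n)
((J + 6) + g(-5, -1))**2*14 = ((-23 + 6) - 1*(-5))**2*14 = (-17 + 5)**2*14 = (-12)**2*14 = 144*14 = 2016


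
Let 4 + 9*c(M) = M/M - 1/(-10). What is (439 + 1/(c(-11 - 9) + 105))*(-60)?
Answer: -248154540/9421 ≈ -26341.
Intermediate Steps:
c(M) = -29/90 (c(M) = -4/9 + (M/M - 1/(-10))/9 = -4/9 + (1 - 1*(-⅒))/9 = -4/9 + (1 + ⅒)/9 = -4/9 + (⅑)*(11/10) = -4/9 + 11/90 = -29/90)
(439 + 1/(c(-11 - 9) + 105))*(-60) = (439 + 1/(-29/90 + 105))*(-60) = (439 + 1/(9421/90))*(-60) = (439 + 90/9421)*(-60) = (4135909/9421)*(-60) = -248154540/9421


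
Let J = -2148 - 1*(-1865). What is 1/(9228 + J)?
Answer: 1/8945 ≈ 0.00011179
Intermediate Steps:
J = -283 (J = -2148 + 1865 = -283)
1/(9228 + J) = 1/(9228 - 283) = 1/8945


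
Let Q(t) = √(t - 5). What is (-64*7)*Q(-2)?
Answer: -448*I*√7 ≈ -1185.3*I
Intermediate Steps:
Q(t) = √(-5 + t)
(-64*7)*Q(-2) = (-64*7)*√(-5 - 2) = -448*I*√7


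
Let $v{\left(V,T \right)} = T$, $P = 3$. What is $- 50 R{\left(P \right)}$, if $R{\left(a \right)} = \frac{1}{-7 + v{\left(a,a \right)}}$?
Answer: $\frac{25}{2} \approx 12.5$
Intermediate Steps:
$R{\left(a \right)} = \frac{1}{-7 + a}$
$- 50 R{\left(P \right)} = - \frac{50}{-7 + 3} = - \frac{50}{-4} = \left(-50\right) \left(- \frac{1}{4}\right) = \frac{25}{2}$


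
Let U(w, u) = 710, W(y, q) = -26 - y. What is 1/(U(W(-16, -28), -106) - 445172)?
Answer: -1/444462 ≈ -2.2499e-6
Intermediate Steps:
1/(U(W(-16, -28), -106) - 445172) = 1/(710 - 445172) = 1/(-444462) = -1/444462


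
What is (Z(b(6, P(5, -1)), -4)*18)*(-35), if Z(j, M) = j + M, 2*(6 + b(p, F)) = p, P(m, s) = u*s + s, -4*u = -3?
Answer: 4410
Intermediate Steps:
u = ¾ (u = -¼*(-3) = ¾ ≈ 0.75000)
P(m, s) = 7*s/4 (P(m, s) = 3*s/4 + s = 7*s/4)
b(p, F) = -6 + p/2
Z(j, M) = M + j
(Z(b(6, P(5, -1)), -4)*18)*(-35) = ((-4 + (-6 + (½)*6))*18)*(-35) = ((-4 + (-6 + 3))*18)*(-35) = ((-4 - 3)*18)*(-35) = -7*18*(-35) = -126*(-35) = 4410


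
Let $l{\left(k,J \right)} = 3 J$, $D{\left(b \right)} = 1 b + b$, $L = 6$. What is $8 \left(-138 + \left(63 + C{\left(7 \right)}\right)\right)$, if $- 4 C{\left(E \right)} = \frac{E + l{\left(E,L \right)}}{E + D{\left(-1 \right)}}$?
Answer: $-610$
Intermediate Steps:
$D{\left(b \right)} = 2 b$ ($D{\left(b \right)} = b + b = 2 b$)
$C{\left(E \right)} = - \frac{18 + E}{4 \left(-2 + E\right)}$ ($C{\left(E \right)} = - \frac{\left(E + 3 \cdot 6\right) \frac{1}{E + 2 \left(-1\right)}}{4} = - \frac{\left(E + 18\right) \frac{1}{E - 2}}{4} = - \frac{\left(18 + E\right) \frac{1}{-2 + E}}{4} = - \frac{\frac{1}{-2 + E} \left(18 + E\right)}{4} = - \frac{18 + E}{4 \left(-2 + E\right)}$)
$8 \left(-138 + \left(63 + C{\left(7 \right)}\right)\right) = 8 \left(-138 + \left(63 + \frac{-18 - 7}{4 \left(-2 + 7\right)}\right)\right) = 8 \left(-138 + \left(63 + \frac{-18 - 7}{4 \cdot 5}\right)\right) = 8 \left(-138 + \left(63 + \frac{1}{4} \cdot \frac{1}{5} \left(-25\right)\right)\right) = 8 \left(-138 + \left(63 - \frac{5}{4}\right)\right) = 8 \left(-138 + \frac{247}{4}\right) = 8 \left(- \frac{305}{4}\right) = -610$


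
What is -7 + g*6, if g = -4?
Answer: -31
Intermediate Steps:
-7 + g*6 = -7 - 4*6 = -7 - 24 = -31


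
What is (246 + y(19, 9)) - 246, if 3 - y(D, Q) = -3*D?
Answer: 60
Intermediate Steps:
y(D, Q) = 3 + 3*D (y(D, Q) = 3 - (-3)*D = 3 + 3*D)
(246 + y(19, 9)) - 246 = (246 + (3 + 3*19)) - 246 = (246 + (3 + 57)) - 246 = (246 + 60) - 246 = 306 - 246 = 60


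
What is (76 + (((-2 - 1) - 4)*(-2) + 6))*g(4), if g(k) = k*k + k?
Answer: 1920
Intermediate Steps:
g(k) = k + k² (g(k) = k² + k = k + k²)
(76 + (((-2 - 1) - 4)*(-2) + 6))*g(4) = (76 + (((-2 - 1) - 4)*(-2) + 6))*(4*(1 + 4)) = (76 + ((-3 - 4)*(-2) + 6))*(4*5) = (76 + (-7*(-2) + 6))*20 = (76 + (14 + 6))*20 = (76 + 20)*20 = 96*20 = 1920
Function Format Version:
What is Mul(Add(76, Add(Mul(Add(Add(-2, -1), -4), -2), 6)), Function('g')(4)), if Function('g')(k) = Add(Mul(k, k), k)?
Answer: 1920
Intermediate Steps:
Function('g')(k) = Add(k, Pow(k, 2)) (Function('g')(k) = Add(Pow(k, 2), k) = Add(k, Pow(k, 2)))
Mul(Add(76, Add(Mul(Add(Add(-2, -1), -4), -2), 6)), Function('g')(4)) = Mul(Add(76, Add(Mul(Add(Add(-2, -1), -4), -2), 6)), Mul(4, Add(1, 4))) = Mul(Add(76, Add(Mul(Add(-3, -4), -2), 6)), Mul(4, 5)) = Mul(Add(76, Add(Mul(-7, -2), 6)), 20) = Mul(Add(76, Add(14, 6)), 20) = Mul(Add(76, 20), 20) = Mul(96, 20) = 1920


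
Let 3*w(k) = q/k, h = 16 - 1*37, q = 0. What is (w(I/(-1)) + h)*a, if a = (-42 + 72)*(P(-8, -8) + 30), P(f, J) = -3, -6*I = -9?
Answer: -17010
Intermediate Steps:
I = 3/2 (I = -⅙*(-9) = 3/2 ≈ 1.5000)
h = -21 (h = 16 - 37 = -21)
w(k) = 0 (w(k) = (0/k)/3 = (⅓)*0 = 0)
a = 810 (a = (-42 + 72)*(-3 + 30) = 30*27 = 810)
(w(I/(-1)) + h)*a = (0 - 21)*810 = -21*810 = -17010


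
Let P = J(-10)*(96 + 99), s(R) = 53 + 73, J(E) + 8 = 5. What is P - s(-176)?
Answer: -711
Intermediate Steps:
J(E) = -3 (J(E) = -8 + 5 = -3)
s(R) = 126
P = -585 (P = -3*(96 + 99) = -3*195 = -585)
P - s(-176) = -585 - 1*126 = -585 - 126 = -711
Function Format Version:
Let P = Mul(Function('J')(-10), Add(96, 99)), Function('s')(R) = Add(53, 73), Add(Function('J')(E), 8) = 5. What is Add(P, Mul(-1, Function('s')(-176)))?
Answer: -711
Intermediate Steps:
Function('J')(E) = -3 (Function('J')(E) = Add(-8, 5) = -3)
Function('s')(R) = 126
P = -585 (P = Mul(-3, Add(96, 99)) = Mul(-3, 195) = -585)
Add(P, Mul(-1, Function('s')(-176))) = Add(-585, Mul(-1, 126)) = Add(-585, -126) = -711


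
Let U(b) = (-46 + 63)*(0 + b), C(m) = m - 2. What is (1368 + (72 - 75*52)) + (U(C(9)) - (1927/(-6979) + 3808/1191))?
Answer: -19482647224/8311989 ≈ -2343.9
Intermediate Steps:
C(m) = -2 + m
U(b) = 17*b
(1368 + (72 - 75*52)) + (U(C(9)) - (1927/(-6979) + 3808/1191)) = (1368 + (72 - 75*52)) + (17*(-2 + 9) - (1927/(-6979) + 3808/1191)) = (1368 + (72 - 3900)) + (17*7 - (1927*(-1/6979) + 3808*(1/1191))) = (1368 - 3828) + (119 - (-1927/6979 + 3808/1191)) = -2460 + (119 - 1*24280975/8311989) = -2460 + (119 - 24280975/8311989) = -2460 + 964845716/8311989 = -19482647224/8311989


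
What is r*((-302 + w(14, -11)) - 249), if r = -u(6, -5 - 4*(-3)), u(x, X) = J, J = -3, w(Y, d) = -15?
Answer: -1698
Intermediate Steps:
u(x, X) = -3
r = 3 (r = -1*(-3) = 3)
r*((-302 + w(14, -11)) - 249) = 3*((-302 - 15) - 249) = 3*(-317 - 249) = 3*(-566) = -1698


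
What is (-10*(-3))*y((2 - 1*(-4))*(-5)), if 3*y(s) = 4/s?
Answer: -4/3 ≈ -1.3333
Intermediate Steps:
y(s) = 4/(3*s) (y(s) = (4/s)/3 = 4/(3*s))
(-10*(-3))*y((2 - 1*(-4))*(-5)) = (-10*(-3))*(4/(3*(((2 - 1*(-4))*(-5))))) = 30*(4/(3*(((2 + 4)*(-5))))) = 30*(4/(3*((6*(-5))))) = 30*((4/3)/(-30)) = 30*((4/3)*(-1/30)) = 30*(-2/45) = -4/3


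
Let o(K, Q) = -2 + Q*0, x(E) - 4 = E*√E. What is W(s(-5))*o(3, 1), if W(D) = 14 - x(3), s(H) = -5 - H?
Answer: -20 + 6*√3 ≈ -9.6077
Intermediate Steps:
x(E) = 4 + E^(3/2) (x(E) = 4 + E*√E = 4 + E^(3/2))
o(K, Q) = -2 (o(K, Q) = -2 + 0 = -2)
W(D) = 10 - 3*√3 (W(D) = 14 - (4 + 3^(3/2)) = 14 - (4 + 3*√3) = 14 + (-4 - 3*√3) = 10 - 3*√3)
W(s(-5))*o(3, 1) = (10 - 3*√3)*(-2) = -20 + 6*√3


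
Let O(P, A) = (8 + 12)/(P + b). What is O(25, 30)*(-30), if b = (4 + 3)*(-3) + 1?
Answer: -120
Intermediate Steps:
b = -20 (b = 7*(-3) + 1 = -21 + 1 = -20)
O(P, A) = 20/(-20 + P) (O(P, A) = (8 + 12)/(P - 20) = 20/(-20 + P))
O(25, 30)*(-30) = (20/(-20 + 25))*(-30) = (20/5)*(-30) = (20*(1/5))*(-30) = 4*(-30) = -120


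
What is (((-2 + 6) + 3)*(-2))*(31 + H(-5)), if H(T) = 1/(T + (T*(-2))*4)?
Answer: -2172/5 ≈ -434.40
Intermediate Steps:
H(T) = -1/(7*T) (H(T) = 1/(T - 2*T*4) = 1/(T - 8*T) = 1/(-7*T) = -1/(7*T))
(((-2 + 6) + 3)*(-2))*(31 + H(-5)) = (((-2 + 6) + 3)*(-2))*(31 - 1/7/(-5)) = ((4 + 3)*(-2))*(31 - 1/7*(-1/5)) = (7*(-2))*(31 + 1/35) = -14*1086/35 = -2172/5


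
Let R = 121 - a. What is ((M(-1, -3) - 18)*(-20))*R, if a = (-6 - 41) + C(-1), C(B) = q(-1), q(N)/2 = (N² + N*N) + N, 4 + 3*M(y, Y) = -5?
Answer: 69720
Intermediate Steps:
M(y, Y) = -3 (M(y, Y) = -4/3 + (⅓)*(-5) = -4/3 - 5/3 = -3)
q(N) = 2*N + 4*N² (q(N) = 2*((N² + N*N) + N) = 2*((N² + N²) + N) = 2*(2*N² + N) = 2*(N + 2*N²) = 2*N + 4*N²)
C(B) = 2 (C(B) = 2*(-1)*(1 + 2*(-1)) = 2*(-1)*(1 - 2) = 2*(-1)*(-1) = 2)
a = -45 (a = (-6 - 41) + 2 = -47 + 2 = -45)
R = 166 (R = 121 - 1*(-45) = 121 + 45 = 166)
((M(-1, -3) - 18)*(-20))*R = ((-3 - 18)*(-20))*166 = -21*(-20)*166 = 420*166 = 69720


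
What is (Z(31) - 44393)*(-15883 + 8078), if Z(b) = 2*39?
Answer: 345878575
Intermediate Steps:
Z(b) = 78
(Z(31) - 44393)*(-15883 + 8078) = (78 - 44393)*(-15883 + 8078) = -44315*(-7805) = 345878575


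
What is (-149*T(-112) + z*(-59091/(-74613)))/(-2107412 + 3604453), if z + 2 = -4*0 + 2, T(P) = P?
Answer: 2384/213863 ≈ 0.011147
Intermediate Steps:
z = 0 (z = -2 + (-4*0 + 2) = -2 + (0 + 2) = -2 + 2 = 0)
(-149*T(-112) + z*(-59091/(-74613)))/(-2107412 + 3604453) = (-149*(-112) + 0*(-59091/(-74613)))/(-2107412 + 3604453) = (16688 + 0*(-59091*(-1/74613)))/1497041 = (16688 + 0*(19697/24871))*(1/1497041) = (16688 + 0)*(1/1497041) = 16688*(1/1497041) = 2384/213863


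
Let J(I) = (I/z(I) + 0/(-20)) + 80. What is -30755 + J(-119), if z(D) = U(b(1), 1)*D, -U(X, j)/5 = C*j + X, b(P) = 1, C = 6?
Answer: -1073626/35 ≈ -30675.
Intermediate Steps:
U(X, j) = -30*j - 5*X (U(X, j) = -5*(6*j + X) = -5*(X + 6*j) = -30*j - 5*X)
z(D) = -35*D (z(D) = (-30*1 - 5*1)*D = (-30 - 5)*D = -35*D)
J(I) = 2799/35 (J(I) = (I/((-35*I)) + 0/(-20)) + 80 = (I*(-1/(35*I)) + 0*(-1/20)) + 80 = (-1/35 + 0) + 80 = -1/35 + 80 = 2799/35)
-30755 + J(-119) = -30755 + 2799/35 = -1073626/35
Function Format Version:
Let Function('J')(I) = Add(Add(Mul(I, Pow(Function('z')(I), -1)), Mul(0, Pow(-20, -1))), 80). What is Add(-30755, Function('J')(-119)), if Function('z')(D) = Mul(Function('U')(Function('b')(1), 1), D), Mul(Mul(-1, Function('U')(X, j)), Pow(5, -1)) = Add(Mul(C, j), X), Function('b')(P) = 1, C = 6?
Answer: Rational(-1073626, 35) ≈ -30675.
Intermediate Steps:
Function('U')(X, j) = Add(Mul(-30, j), Mul(-5, X)) (Function('U')(X, j) = Mul(-5, Add(Mul(6, j), X)) = Mul(-5, Add(X, Mul(6, j))) = Add(Mul(-30, j), Mul(-5, X)))
Function('z')(D) = Mul(-35, D) (Function('z')(D) = Mul(Add(Mul(-30, 1), Mul(-5, 1)), D) = Mul(Add(-30, -5), D) = Mul(-35, D))
Function('J')(I) = Rational(2799, 35) (Function('J')(I) = Add(Add(Mul(I, Pow(Mul(-35, I), -1)), Mul(0, Pow(-20, -1))), 80) = Add(Add(Mul(I, Mul(Rational(-1, 35), Pow(I, -1))), Mul(0, Rational(-1, 20))), 80) = Add(Add(Rational(-1, 35), 0), 80) = Add(Rational(-1, 35), 80) = Rational(2799, 35))
Add(-30755, Function('J')(-119)) = Add(-30755, Rational(2799, 35)) = Rational(-1073626, 35)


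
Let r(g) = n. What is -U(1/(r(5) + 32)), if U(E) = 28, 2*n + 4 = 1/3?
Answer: -28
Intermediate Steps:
n = -11/6 (n = -2 + (1/2)/3 = -2 + (1/2)*(1/3) = -2 + 1/6 = -11/6 ≈ -1.8333)
r(g) = -11/6
-U(1/(r(5) + 32)) = -1*28 = -28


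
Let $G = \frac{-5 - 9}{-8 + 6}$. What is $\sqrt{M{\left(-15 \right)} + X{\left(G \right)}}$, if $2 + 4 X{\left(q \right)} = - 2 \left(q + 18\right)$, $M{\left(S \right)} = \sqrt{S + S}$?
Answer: $\sqrt{-13 + i \sqrt{30}} \approx 0.74389 + 3.6815 i$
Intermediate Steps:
$M{\left(S \right)} = \sqrt{2} \sqrt{S}$ ($M{\left(S \right)} = \sqrt{2 S} = \sqrt{2} \sqrt{S}$)
$G = 7$ ($G = - \frac{14}{-2} = \left(-14\right) \left(- \frac{1}{2}\right) = 7$)
$X{\left(q \right)} = - \frac{19}{2} - \frac{q}{2}$ ($X{\left(q \right)} = - \frac{1}{2} + \frac{\left(-2\right) \left(q + 18\right)}{4} = - \frac{1}{2} + \frac{\left(-2\right) \left(18 + q\right)}{4} = - \frac{1}{2} + \frac{-36 - 2 q}{4} = - \frac{1}{2} - \left(9 + \frac{q}{2}\right) = - \frac{19}{2} - \frac{q}{2}$)
$\sqrt{M{\left(-15 \right)} + X{\left(G \right)}} = \sqrt{\sqrt{2} \sqrt{-15} - 13} = \sqrt{\sqrt{2} i \sqrt{15} - 13} = \sqrt{i \sqrt{30} - 13} = \sqrt{-13 + i \sqrt{30}}$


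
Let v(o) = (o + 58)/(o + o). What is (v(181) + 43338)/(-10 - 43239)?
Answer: -15688595/15656138 ≈ -1.0021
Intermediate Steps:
v(o) = (58 + o)/(2*o) (v(o) = (58 + o)/((2*o)) = (58 + o)*(1/(2*o)) = (58 + o)/(2*o))
(v(181) + 43338)/(-10 - 43239) = ((½)*(58 + 181)/181 + 43338)/(-10 - 43239) = ((½)*(1/181)*239 + 43338)/(-43249) = (239/362 + 43338)*(-1/43249) = (15688595/362)*(-1/43249) = -15688595/15656138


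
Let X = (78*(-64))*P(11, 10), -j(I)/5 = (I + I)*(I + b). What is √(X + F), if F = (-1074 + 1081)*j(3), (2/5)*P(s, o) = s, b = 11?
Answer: 6*I*√3895 ≈ 374.46*I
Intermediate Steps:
P(s, o) = 5*s/2
j(I) = -10*I*(11 + I) (j(I) = -5*(I + I)*(I + 11) = -5*2*I*(11 + I) = -10*I*(11 + I))
F = -2940 (F = (-1074 + 1081)*(-10*3*(11 + 3)) = 7*(-10*3*14) = 7*(-420) = -2940)
X = -137280 (X = (78*(-64))*((5/2)*11) = -4992*55/2 = -137280)
√(X + F) = √(-137280 - 2940) = √(-140220) = 6*I*√3895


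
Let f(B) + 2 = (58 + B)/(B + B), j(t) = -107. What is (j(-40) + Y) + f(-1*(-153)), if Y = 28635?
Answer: 8729167/306 ≈ 28527.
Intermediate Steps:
f(B) = -2 + (58 + B)/(2*B) (f(B) = -2 + (58 + B)/(B + B) = -2 + (58 + B)/((2*B)) = -2 + (58 + B)*(1/(2*B)) = -2 + (58 + B)/(2*B))
(j(-40) + Y) + f(-1*(-153)) = (-107 + 28635) + (-3/2 + 29/((-1*(-153)))) = 28528 + (-3/2 + 29/153) = 28528 - 401/306 = 8729167/306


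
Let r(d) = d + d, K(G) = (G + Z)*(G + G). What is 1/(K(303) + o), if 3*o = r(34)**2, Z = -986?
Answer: -3/1237070 ≈ -2.4251e-6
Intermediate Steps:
K(G) = 2*G*(-986 + G) (K(G) = (G - 986)*(G + G) = (-986 + G)*(2*G) = 2*G*(-986 + G))
r(d) = 2*d
o = 4624/3 (o = (2*34)**2/3 = (1/3)*68**2 = (1/3)*4624 = 4624/3 ≈ 1541.3)
1/(K(303) + o) = 1/(2*303*(-986 + 303) + 4624/3) = 1/(2*303*(-683) + 4624/3) = 1/(-413898 + 4624/3) = 1/(-1237070/3) = -3/1237070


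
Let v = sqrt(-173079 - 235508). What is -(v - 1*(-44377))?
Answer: -44377 - I*sqrt(408587) ≈ -44377.0 - 639.21*I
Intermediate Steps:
v = I*sqrt(408587) (v = sqrt(-408587) = I*sqrt(408587) ≈ 639.21*I)
-(v - 1*(-44377)) = -(I*sqrt(408587) - 1*(-44377)) = -(I*sqrt(408587) + 44377) = -(44377 + I*sqrt(408587)) = -44377 - I*sqrt(408587)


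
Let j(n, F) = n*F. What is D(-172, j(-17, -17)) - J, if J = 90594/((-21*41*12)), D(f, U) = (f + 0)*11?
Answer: -154425/82 ≈ -1883.2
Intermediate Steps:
j(n, F) = F*n
D(f, U) = 11*f (D(f, U) = f*11 = 11*f)
J = -719/82 (J = 90594/((-861*12)) = 90594/(-10332) = 90594*(-1/10332) = -719/82 ≈ -8.7683)
D(-172, j(-17, -17)) - J = 11*(-172) - 1*(-719/82) = -1892 + 719/82 = -154425/82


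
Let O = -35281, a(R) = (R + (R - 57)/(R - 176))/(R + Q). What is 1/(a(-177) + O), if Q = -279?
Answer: -53656/1893016587 ≈ -2.8344e-5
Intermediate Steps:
a(R) = (R + (-57 + R)/(-176 + R))/(-279 + R) (a(R) = (R + (R - 57)/(R - 176))/(R - 279) = (R + (-57 + R)/(-176 + R))/(-279 + R))
1/(a(-177) + O) = 1/((-57 + (-177)**2 - 175*(-177))/(49104 + (-177)**2 - 455*(-177)) - 35281) = 1/((-57 + 31329 + 30975)/(49104 + 31329 + 80535) - 35281) = 1/(62247/160968 - 35281) = 1/((1/160968)*62247 - 35281) = 1/(20749/53656 - 35281) = 1/(-1893016587/53656) = -53656/1893016587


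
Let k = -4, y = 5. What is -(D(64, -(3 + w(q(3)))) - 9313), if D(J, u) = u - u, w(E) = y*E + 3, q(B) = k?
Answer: 9313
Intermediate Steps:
q(B) = -4
w(E) = 3 + 5*E (w(E) = 5*E + 3 = 3 + 5*E)
D(J, u) = 0
-(D(64, -(3 + w(q(3)))) - 9313) = -(0 - 9313) = -1*(-9313) = 9313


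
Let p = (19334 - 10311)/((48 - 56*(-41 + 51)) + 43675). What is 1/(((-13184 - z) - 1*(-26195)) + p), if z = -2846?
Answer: 43163/684444714 ≈ 6.3063e-5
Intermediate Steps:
p = 9023/43163 (p = 9023/((48 - 56*10) + 43675) = 9023/((48 - 560) + 43675) = 9023/(-512 + 43675) = 9023/43163 ≈ 0.20904)
1/(((-13184 - z) - 1*(-26195)) + p) = 1/(((-13184 - 1*(-2846)) - 1*(-26195)) + 9023/43163) = 1/(((-13184 + 2846) + 26195) + 9023/43163) = 1/((-10338 + 26195) + 9023/43163) = 1/(15857 + 9023/43163) = 1/(684444714/43163) = 43163/684444714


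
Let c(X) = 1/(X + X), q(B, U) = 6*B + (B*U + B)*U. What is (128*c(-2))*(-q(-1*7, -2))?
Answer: -1792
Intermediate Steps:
q(B, U) = 6*B + U*(B + B*U) (q(B, U) = 6*B + (B + B*U)*U = 6*B + U*(B + B*U))
c(X) = 1/(2*X)
(128*c(-2))*(-q(-1*7, -2)) = (128*((½)/(-2)))*(-(-1*7)*(6 - 2 + (-2)²)) = (128*((½)*(-½)))*(-(-7)*(6 - 2 + 4)) = (128*(-¼))*(-(-7)*8) = -(-32)*(-56) = -32*56 = -1792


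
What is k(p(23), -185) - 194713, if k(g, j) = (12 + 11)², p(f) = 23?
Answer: -194184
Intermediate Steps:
k(g, j) = 529 (k(g, j) = 23² = 529)
k(p(23), -185) - 194713 = 529 - 194713 = -194184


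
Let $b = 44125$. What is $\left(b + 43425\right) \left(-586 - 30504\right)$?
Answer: $-2721929500$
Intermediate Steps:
$\left(b + 43425\right) \left(-586 - 30504\right) = \left(44125 + 43425\right) \left(-586 - 30504\right) = 87550 \left(-586 - 30504\right) = 87550 \left(-31090\right) = -2721929500$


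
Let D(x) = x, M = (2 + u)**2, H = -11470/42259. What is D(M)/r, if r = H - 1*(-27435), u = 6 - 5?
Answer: 380331/1159364195 ≈ 0.00032805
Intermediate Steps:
u = 1
H = -11470/42259 (H = -11470*1/42259 = -11470/42259 ≈ -0.27142)
M = 9 (M = (2 + 1)**2 = 3**2 = 9)
r = 1159364195/42259 (r = -11470/42259 - 1*(-27435) = -11470/42259 + 27435 = 1159364195/42259 ≈ 27435.)
D(M)/r = 9/(1159364195/42259) = 9*(42259/1159364195) = 380331/1159364195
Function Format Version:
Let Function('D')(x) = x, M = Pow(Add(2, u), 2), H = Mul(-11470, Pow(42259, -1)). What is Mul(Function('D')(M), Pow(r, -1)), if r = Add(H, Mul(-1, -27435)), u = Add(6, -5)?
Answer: Rational(380331, 1159364195) ≈ 0.00032805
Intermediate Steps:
u = 1
H = Rational(-11470, 42259) (H = Mul(-11470, Rational(1, 42259)) = Rational(-11470, 42259) ≈ -0.27142)
M = 9 (M = Pow(Add(2, 1), 2) = Pow(3, 2) = 9)
r = Rational(1159364195, 42259) (r = Add(Rational(-11470, 42259), Mul(-1, -27435)) = Add(Rational(-11470, 42259), 27435) = Rational(1159364195, 42259) ≈ 27435.)
Mul(Function('D')(M), Pow(r, -1)) = Mul(9, Pow(Rational(1159364195, 42259), -1)) = Mul(9, Rational(42259, 1159364195)) = Rational(380331, 1159364195)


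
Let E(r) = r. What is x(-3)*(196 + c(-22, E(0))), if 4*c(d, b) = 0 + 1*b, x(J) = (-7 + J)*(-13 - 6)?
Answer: 37240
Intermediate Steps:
x(J) = 133 - 19*J (x(J) = (-7 + J)*(-19) = 133 - 19*J)
c(d, b) = b/4 (c(d, b) = (0 + 1*b)/4 = (0 + b)/4 = b/4)
x(-3)*(196 + c(-22, E(0))) = (133 - 19*(-3))*(196 + (1/4)*0) = (133 + 57)*(196 + 0) = 190*196 = 37240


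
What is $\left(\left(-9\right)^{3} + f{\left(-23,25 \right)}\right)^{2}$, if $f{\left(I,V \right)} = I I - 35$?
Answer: $55225$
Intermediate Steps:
$f{\left(I,V \right)} = -35 + I^{2}$ ($f{\left(I,V \right)} = I^{2} - 35 = -35 + I^{2}$)
$\left(\left(-9\right)^{3} + f{\left(-23,25 \right)}\right)^{2} = \left(\left(-9\right)^{3} - \left(35 - \left(-23\right)^{2}\right)\right)^{2} = \left(-729 + \left(-35 + 529\right)\right)^{2} = \left(-729 + 494\right)^{2} = \left(-235\right)^{2} = 55225$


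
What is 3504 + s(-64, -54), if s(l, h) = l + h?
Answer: 3386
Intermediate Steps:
s(l, h) = h + l
3504 + s(-64, -54) = 3504 + (-54 - 64) = 3504 - 118 = 3386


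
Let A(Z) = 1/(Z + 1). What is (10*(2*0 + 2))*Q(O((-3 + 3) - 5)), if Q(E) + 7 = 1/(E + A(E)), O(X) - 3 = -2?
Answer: -380/3 ≈ -126.67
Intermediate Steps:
A(Z) = 1/(1 + Z)
O(X) = 1 (O(X) = 3 - 2 = 1)
Q(E) = -7 + 1/(E + 1/(1 + E))
(10*(2*0 + 2))*Q(O((-3 + 3) - 5)) = (10*(2*0 + 2))*((-7 - (1 + 1)*(-1 + 7*1))/(1 + 1*(1 + 1))) = (10*(0 + 2))*((-7 - 1*2*(-1 + 7))/(1 + 1*2)) = (10*2)*((-7 - 1*2*6)/(1 + 2)) = 20*((-7 - 12)/3) = 20*((⅓)*(-19)) = 20*(-19/3) = -380/3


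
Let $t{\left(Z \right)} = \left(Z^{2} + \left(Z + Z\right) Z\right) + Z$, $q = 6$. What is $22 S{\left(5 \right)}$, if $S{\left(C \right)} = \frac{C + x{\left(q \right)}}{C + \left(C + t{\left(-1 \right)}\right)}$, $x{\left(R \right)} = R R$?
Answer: $\frac{451}{6} \approx 75.167$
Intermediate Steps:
$t{\left(Z \right)} = Z + 3 Z^{2}$ ($t{\left(Z \right)} = \left(Z^{2} + 2 Z Z\right) + Z = \left(Z^{2} + 2 Z^{2}\right) + Z = 3 Z^{2} + Z = Z + 3 Z^{2}$)
$x{\left(R \right)} = R^{2}$
$S{\left(C \right)} = \frac{36 + C}{2 + 2 C}$ ($S{\left(C \right)} = \frac{C + 6^{2}}{C - \left(1 - 3 - C\right)} = \frac{C + 36}{C + \left(C - \left(1 - 3\right)\right)} = \frac{36 + C}{C + \left(C - -2\right)} = \frac{36 + C}{C + \left(C + 2\right)} = \frac{36 + C}{C + \left(2 + C\right)} = \frac{36 + C}{2 + 2 C}$)
$22 S{\left(5 \right)} = 22 \frac{36 + 5}{2 \left(1 + 5\right)} = 22 \cdot \frac{1}{2} \cdot \frac{1}{6} \cdot 41 = 22 \cdot \frac{41}{12} = \frac{451}{6}$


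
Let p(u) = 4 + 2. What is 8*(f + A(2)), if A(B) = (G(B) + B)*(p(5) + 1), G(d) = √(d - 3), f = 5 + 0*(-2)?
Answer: 152 + 56*I ≈ 152.0 + 56.0*I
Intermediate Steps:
f = 5 (f = 5 + 0 = 5)
p(u) = 6
G(d) = √(-3 + d)
A(B) = 7*B + 7*√(-3 + B) (A(B) = (√(-3 + B) + B)*(6 + 1) = (B + √(-3 + B))*7 = 7*B + 7*√(-3 + B))
8*(f + A(2)) = 8*(5 + (7*2 + 7*√(-3 + 2))) = 8*(5 + (14 + 7*√(-1))) = 8*(5 + (14 + 7*I)) = 8*(19 + 7*I) = 152 + 56*I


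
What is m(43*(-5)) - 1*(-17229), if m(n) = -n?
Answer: 17444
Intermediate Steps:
m(43*(-5)) - 1*(-17229) = -43*(-5) - 1*(-17229) = -1*(-215) + 17229 = 215 + 17229 = 17444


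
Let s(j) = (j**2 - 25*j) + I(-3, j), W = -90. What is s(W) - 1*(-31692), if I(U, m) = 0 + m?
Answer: 41952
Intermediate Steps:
I(U, m) = m
s(j) = j**2 - 24*j (s(j) = (j**2 - 25*j) + j = j**2 - 24*j)
s(W) - 1*(-31692) = -90*(-24 - 90) - 1*(-31692) = -90*(-114) + 31692 = 10260 + 31692 = 41952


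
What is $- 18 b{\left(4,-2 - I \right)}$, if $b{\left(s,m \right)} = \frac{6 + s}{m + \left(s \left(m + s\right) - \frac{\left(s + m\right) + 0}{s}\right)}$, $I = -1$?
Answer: $- \frac{720}{41} \approx -17.561$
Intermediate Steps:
$b{\left(s,m \right)} = \frac{6 + s}{m + s \left(m + s\right) - \frac{m + s}{s}}$ ($b{\left(s,m \right)} = \frac{6 + s}{m + \left(s \left(m + s\right) - \frac{\left(m + s\right) + 0}{s}\right)} = \frac{6 + s}{m + \left(s \left(m + s\right) - \frac{m + s}{s}\right)} = \frac{6 + s}{m + s \left(m + s\right) - \frac{m + s}{s}}$)
$- 18 b{\left(4,-2 - I \right)} = - 18 \frac{4 \left(6 + 4\right)}{4^{3} - \left(-2 - -1\right) - 4 + \left(-2 - -1\right) 4 + \left(-2 - -1\right) 4^{2}} = - 18 \cdot 4 \frac{1}{64 - \left(-2 + 1\right) - 4 + \left(-2 + 1\right) 4 + \left(-2 + 1\right) 16} \cdot 10 = - 18 \cdot 4 \frac{1}{64 - -1 - 4 - 4 - 16} \cdot 10 = - 18 \cdot 4 \frac{1}{64 + 1 - 4 - 4 - 16} \cdot 10 = - 18 \cdot 4 \cdot \frac{1}{41} \cdot 10 = \left(-18\right) \frac{40}{41} = - \frac{720}{41}$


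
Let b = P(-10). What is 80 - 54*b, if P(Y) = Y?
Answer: 620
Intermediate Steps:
b = -10
80 - 54*b = 80 - 54*(-10) = 80 + 540 = 620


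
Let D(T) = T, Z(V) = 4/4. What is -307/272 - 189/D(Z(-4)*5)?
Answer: -52943/1360 ≈ -38.929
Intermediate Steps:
Z(V) = 1 (Z(V) = 4*(¼) = 1)
-307/272 - 189/D(Z(-4)*5) = -307/272 - 189/(1*5) = -307*1/272 - 189/5 = -307/272 - 189*⅕ = -307/272 - 189/5 = -52943/1360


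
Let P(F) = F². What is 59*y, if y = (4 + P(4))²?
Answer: 23600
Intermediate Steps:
y = 400 (y = (4 + 4²)² = (4 + 16)² = 20² = 400)
59*y = 59*400 = 23600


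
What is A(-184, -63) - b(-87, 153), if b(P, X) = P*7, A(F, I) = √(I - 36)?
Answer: 609 + 3*I*√11 ≈ 609.0 + 9.9499*I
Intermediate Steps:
A(F, I) = √(-36 + I)
b(P, X) = 7*P
A(-184, -63) - b(-87, 153) = √(-36 - 63) - 7*(-87) = √(-99) - 1*(-609) = 3*I*√11 + 609 = 609 + 3*I*√11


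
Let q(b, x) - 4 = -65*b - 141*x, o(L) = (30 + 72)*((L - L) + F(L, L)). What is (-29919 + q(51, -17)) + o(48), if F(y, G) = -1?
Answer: -30935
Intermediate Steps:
o(L) = -102 (o(L) = (30 + 72)*((L - L) - 1) = 102*(0 - 1) = 102*(-1) = -102)
q(b, x) = 4 - 141*x - 65*b (q(b, x) = 4 + (-65*b - 141*x) = 4 + (-141*x - 65*b) = 4 - 141*x - 65*b)
(-29919 + q(51, -17)) + o(48) = (-29919 + (4 - 141*(-17) - 65*51)) - 102 = (-29919 + (4 + 2397 - 3315)) - 102 = (-29919 - 914) - 102 = -30833 - 102 = -30935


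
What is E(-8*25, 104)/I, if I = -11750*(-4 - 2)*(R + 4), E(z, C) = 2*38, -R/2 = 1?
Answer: 19/35250 ≈ 0.00053901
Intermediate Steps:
R = -2 (R = -2*1 = -2)
E(z, C) = 76
I = 141000 (I = -11750*(-4 - 2)*(-2 + 4) = -(-70500)*2 = -11750*(-12) = 141000)
E(-8*25, 104)/I = 76/141000 = 76*(1/141000) = 19/35250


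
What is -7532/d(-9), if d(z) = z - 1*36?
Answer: 7532/45 ≈ 167.38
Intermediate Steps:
d(z) = -36 + z (d(z) = z - 36 = -36 + z)
-7532/d(-9) = -7532/(-36 - 9) = -7532/(-45) = -7532*(-1/45) = 7532/45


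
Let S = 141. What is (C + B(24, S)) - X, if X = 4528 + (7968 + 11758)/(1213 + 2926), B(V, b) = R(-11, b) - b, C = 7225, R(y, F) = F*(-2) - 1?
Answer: 9388221/4139 ≈ 2268.2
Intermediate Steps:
R(y, F) = -1 - 2*F (R(y, F) = -2*F - 1 = -1 - 2*F)
B(V, b) = -1 - 3*b (B(V, b) = (-1 - 2*b) - b = -1 - 3*b)
X = 18761118/4139 (X = 4528 + 19726/4139 = 18761118/4139 ≈ 4532.8)
(C + B(24, S)) - X = (7225 + (-1 - 3*141)) - 1*18761118/4139 = (7225 + (-1 - 423)) - 18761118/4139 = (7225 - 424) - 18761118/4139 = 6801 - 18761118/4139 = 9388221/4139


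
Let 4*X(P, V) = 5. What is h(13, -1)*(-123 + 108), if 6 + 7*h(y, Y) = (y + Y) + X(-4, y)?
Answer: -435/28 ≈ -15.536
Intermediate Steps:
X(P, V) = 5/4 (X(P, V) = (1/4)*5 = 5/4)
h(y, Y) = -19/28 + Y/7 + y/7 (h(y, Y) = -6/7 + ((y + Y) + 5/4)/7 = -6/7 + ((Y + y) + 5/4)/7 = -6/7 + (5/4 + Y + y)/7 = -6/7 + (5/28 + Y/7 + y/7) = -19/28 + Y/7 + y/7)
h(13, -1)*(-123 + 108) = (-19/28 + (1/7)*(-1) + (1/7)*13)*(-123 + 108) = (-19/28 - 1/7 + 13/7)*(-15) = (29/28)*(-15) = -435/28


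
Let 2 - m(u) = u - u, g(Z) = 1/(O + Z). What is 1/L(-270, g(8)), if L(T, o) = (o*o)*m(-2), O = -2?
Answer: 18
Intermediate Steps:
g(Z) = 1/(-2 + Z)
m(u) = 2 (m(u) = 2 - (u - u) = 2 - 1*0 = 2 + 0 = 2)
L(T, o) = 2*o² (L(T, o) = (o*o)*2 = o²*2 = 2*o²)
1/L(-270, g(8)) = 1/(2*(1/(-2 + 8))²) = 1/(2*(1/6)²) = 1/(2*(⅙)²) = 1/(2*(1/36)) = 1/(1/18) = 18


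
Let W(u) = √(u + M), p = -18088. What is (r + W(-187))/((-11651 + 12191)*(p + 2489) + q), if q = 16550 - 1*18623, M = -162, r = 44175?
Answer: -14725/2808511 - I*√349/8425533 ≈ -0.005243 - 2.2173e-6*I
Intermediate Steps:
q = -2073 (q = 16550 - 18623 = -2073)
W(u) = √(-162 + u) (W(u) = √(u - 162) = √(-162 + u))
(r + W(-187))/((-11651 + 12191)*(p + 2489) + q) = (44175 + √(-162 - 187))/((-11651 + 12191)*(-18088 + 2489) - 2073) = (44175 + √(-349))/(540*(-15599) - 2073) = (44175 + I*√349)/(-8423460 - 2073) = (44175 + I*√349)/(-8425533) = (44175 + I*√349)*(-1/8425533) = -14725/2808511 - I*√349/8425533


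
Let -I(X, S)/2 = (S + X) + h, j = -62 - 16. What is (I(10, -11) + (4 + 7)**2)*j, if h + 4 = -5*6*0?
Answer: -10218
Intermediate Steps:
h = -4 (h = -4 - 5*6*0 = -4 - 30*0 = -4 + 0 = -4)
j = -78
I(X, S) = 8 - 2*S - 2*X (I(X, S) = -2*((S + X) - 4) = -2*(-4 + S + X) = 8 - 2*S - 2*X)
(I(10, -11) + (4 + 7)**2)*j = ((8 - 2*(-11) - 2*10) + (4 + 7)**2)*(-78) = ((8 + 22 - 20) + 11**2)*(-78) = (10 + 121)*(-78) = 131*(-78) = -10218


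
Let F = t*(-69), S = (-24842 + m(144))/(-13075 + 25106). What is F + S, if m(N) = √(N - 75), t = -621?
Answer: 515491477/12031 + √69/12031 ≈ 42847.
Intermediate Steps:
m(N) = √(-75 + N)
S = -24842/12031 + √69/12031 (S = (-24842 + √(-75 + 144))/(-13075 + 25106) = (-24842 + √69)/12031 = (-24842 + √69)*(1/12031) = -24842/12031 + √69/12031 ≈ -2.0641)
F = 42849 (F = -621*(-69) = 42849)
F + S = 42849 + (-24842/12031 + √69/12031) = 515491477/12031 + √69/12031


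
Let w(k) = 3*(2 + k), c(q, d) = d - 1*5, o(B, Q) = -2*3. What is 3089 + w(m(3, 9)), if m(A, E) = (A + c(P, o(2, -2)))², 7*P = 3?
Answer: 3287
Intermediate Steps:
P = 3/7 (P = (⅐)*3 = 3/7 ≈ 0.42857)
o(B, Q) = -6
c(q, d) = -5 + d (c(q, d) = d - 5 = -5 + d)
m(A, E) = (-11 + A)² (m(A, E) = (A + (-5 - 6))² = (A - 11)² = (-11 + A)²)
w(k) = 6 + 3*k
3089 + w(m(3, 9)) = 3089 + (6 + 3*(-11 + 3)²) = 3089 + (6 + 3*(-8)²) = 3089 + (6 + 3*64) = 3089 + (6 + 192) = 3089 + 198 = 3287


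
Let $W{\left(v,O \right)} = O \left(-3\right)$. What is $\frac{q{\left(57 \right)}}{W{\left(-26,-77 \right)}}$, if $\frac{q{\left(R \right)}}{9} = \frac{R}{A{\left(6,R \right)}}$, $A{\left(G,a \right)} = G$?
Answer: $\frac{57}{154} \approx 0.37013$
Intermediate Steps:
$q{\left(R \right)} = \frac{3 R}{2}$ ($q{\left(R \right)} = 9 \frac{R}{6} = \frac{3 R}{2}$)
$W{\left(v,O \right)} = - 3 O$
$\frac{q{\left(57 \right)}}{W{\left(-26,-77 \right)}} = \frac{\frac{3}{2} \cdot 57}{\left(-3\right) \left(-77\right)} = \frac{171}{2 \cdot 231} = \frac{171}{2} \cdot \frac{1}{231} = \frac{57}{154}$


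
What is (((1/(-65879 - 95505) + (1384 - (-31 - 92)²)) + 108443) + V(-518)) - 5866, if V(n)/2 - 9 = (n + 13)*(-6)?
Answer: 15316955439/161384 ≈ 94910.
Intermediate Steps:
V(n) = -138 - 12*n (V(n) = 18 + 2*((n + 13)*(-6)) = 18 + 2*((13 + n)*(-6)) = 18 + 2*(-78 - 6*n) = 18 + (-156 - 12*n) = -138 - 12*n)
(((1/(-65879 - 95505) + (1384 - (-31 - 92)²)) + 108443) + V(-518)) - 5866 = (((1/(-65879 - 95505) + (1384 - (-31 - 92)²)) + 108443) + (-138 - 12*(-518))) - 5866 = (((1/(-161384) + (1384 - 1*(-123)²)) + 108443) + (-138 + 6216)) - 5866 = (((-1/161384 + (1384 - 1*15129)) + 108443) + 6078) - 5866 = (((-1/161384 + (1384 - 15129)) + 108443) + 6078) - 5866 = (((-1/161384 - 13745) + 108443) + 6078) - 5866 = ((-2218223081/161384 + 108443) + 6078) - 5866 = (15282742031/161384 + 6078) - 5866 = 16263633983/161384 - 5866 = 15316955439/161384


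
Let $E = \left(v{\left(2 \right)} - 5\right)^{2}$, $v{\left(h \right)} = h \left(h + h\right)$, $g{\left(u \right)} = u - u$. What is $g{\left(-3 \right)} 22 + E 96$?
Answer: $864$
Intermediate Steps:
$g{\left(u \right)} = 0$
$v{\left(h \right)} = 2 h^{2}$ ($v{\left(h \right)} = h 2 h = 2 h^{2}$)
$E = 9$ ($E = \left(2 \cdot 2^{2} - 5\right)^{2} = \left(2 \cdot 4 - 5\right)^{2} = \left(8 - 5\right)^{2} = 3^{2} = 9$)
$g{\left(-3 \right)} 22 + E 96 = 0 \cdot 22 + 9 \cdot 96 = 0 + 864 = 864$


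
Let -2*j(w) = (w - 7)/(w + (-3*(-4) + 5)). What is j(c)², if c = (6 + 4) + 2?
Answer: 25/3364 ≈ 0.0074316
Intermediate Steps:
c = 12 (c = 10 + 2 = 12)
j(w) = -(-7 + w)/(2*(17 + w)) (j(w) = -(w - 7)/(2*(w + (-3*(-4) + 5))) = -(-7 + w)/(2*(w + (12 + 5))) = -(-7 + w)/(2*(w + 17)) = -(-7 + w)/(2*(17 + w)))
j(c)² = ((7 - 1*12)/(2*(17 + 12)))² = ((½)*(7 - 12)/29)² = ((½)*(1/29)*(-5))² = (-5/58)² = 25/3364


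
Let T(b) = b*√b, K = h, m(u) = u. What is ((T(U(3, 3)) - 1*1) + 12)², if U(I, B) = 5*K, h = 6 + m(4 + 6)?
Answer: 512121 + 7040*√5 ≈ 5.2786e+5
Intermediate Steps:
h = 16 (h = 6 + (4 + 6) = 6 + 10 = 16)
K = 16
U(I, B) = 80 (U(I, B) = 5*16 = 80)
T(b) = b^(3/2)
((T(U(3, 3)) - 1*1) + 12)² = ((80^(3/2) - 1*1) + 12)² = ((320*√5 - 1) + 12)² = ((-1 + 320*√5) + 12)² = (11 + 320*√5)²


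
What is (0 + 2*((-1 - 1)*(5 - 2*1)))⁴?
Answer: 20736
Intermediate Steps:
(0 + 2*((-1 - 1)*(5 - 2*1)))⁴ = (0 + 2*(-2*(5 - 2)))⁴ = (0 + 2*(-2*3))⁴ = (0 + 2*(-6))⁴ = (0 - 12)⁴ = (-12)⁴ = 20736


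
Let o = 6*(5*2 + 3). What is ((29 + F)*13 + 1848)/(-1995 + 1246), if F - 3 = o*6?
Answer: -8348/749 ≈ -11.146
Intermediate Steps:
o = 78 (o = 6*(10 + 3) = 6*13 = 78)
F = 471 (F = 3 + 78*6 = 3 + 468 = 471)
((29 + F)*13 + 1848)/(-1995 + 1246) = ((29 + 471)*13 + 1848)/(-1995 + 1246) = (500*13 + 1848)/(-749) = (6500 + 1848)*(-1/749) = 8348*(-1/749) = -8348/749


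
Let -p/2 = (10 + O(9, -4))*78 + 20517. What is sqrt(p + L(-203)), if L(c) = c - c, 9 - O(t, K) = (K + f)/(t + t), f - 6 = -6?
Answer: 257*I*sqrt(6)/3 ≈ 209.84*I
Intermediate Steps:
f = 0 (f = 6 - 6 = 0)
O(t, K) = 9 - K/(2*t) (O(t, K) = 9 - (K + 0)/(t + t) = 9 - K/(2*t))
p = -132098/3 (p = -2*((10 + (9 - 1/2*(-4)/9))*78 + 20517) = -2*((10 + (9 - 1/2*(-4)*1/9))*78 + 20517) = -2*((10 + (9 + 2/9))*78 + 20517) = -2*((10 + 83/9)*78 + 20517) = -2*((173/9)*78 + 20517) = -2*(4498/3 + 20517) = -2*66049/3 = -132098/3 ≈ -44033.)
L(c) = 0
sqrt(p + L(-203)) = sqrt(-132098/3 + 0) = sqrt(-132098/3) = 257*I*sqrt(6)/3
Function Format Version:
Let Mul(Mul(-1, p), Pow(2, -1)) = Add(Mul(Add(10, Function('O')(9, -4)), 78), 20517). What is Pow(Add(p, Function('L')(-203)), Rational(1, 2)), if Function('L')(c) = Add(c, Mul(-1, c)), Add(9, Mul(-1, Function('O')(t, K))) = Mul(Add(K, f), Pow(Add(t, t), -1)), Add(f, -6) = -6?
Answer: Mul(Rational(257, 3), I, Pow(6, Rational(1, 2))) ≈ Mul(209.84, I)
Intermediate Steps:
f = 0 (f = Add(6, -6) = 0)
Function('O')(t, K) = Add(9, Mul(Rational(-1, 2), K, Pow(t, -1))) (Function('O')(t, K) = Add(9, Mul(-1, Mul(Add(K, 0), Pow(Add(t, t), -1)))) = Add(9, Mul(-1, Mul(K, Pow(Mul(2, t), -1)))) = Add(9, Mul(-1, Mul(K, Mul(Rational(1, 2), Pow(t, -1))))) = Add(9, Mul(-1, Mul(Rational(1, 2), K, Pow(t, -1)))) = Add(9, Mul(Rational(-1, 2), K, Pow(t, -1))))
p = Rational(-132098, 3) (p = Mul(-2, Add(Mul(Add(10, Add(9, Mul(Rational(-1, 2), -4, Pow(9, -1)))), 78), 20517)) = Mul(-2, Add(Mul(Add(10, Add(9, Mul(Rational(-1, 2), -4, Rational(1, 9)))), 78), 20517)) = Mul(-2, Add(Mul(Add(10, Add(9, Rational(2, 9))), 78), 20517)) = Mul(-2, Add(Mul(Add(10, Rational(83, 9)), 78), 20517)) = Mul(-2, Add(Mul(Rational(173, 9), 78), 20517)) = Mul(-2, Add(Rational(4498, 3), 20517)) = Mul(-2, Rational(66049, 3)) = Rational(-132098, 3) ≈ -44033.)
Function('L')(c) = 0
Pow(Add(p, Function('L')(-203)), Rational(1, 2)) = Pow(Add(Rational(-132098, 3), 0), Rational(1, 2)) = Pow(Rational(-132098, 3), Rational(1, 2)) = Mul(Rational(257, 3), I, Pow(6, Rational(1, 2)))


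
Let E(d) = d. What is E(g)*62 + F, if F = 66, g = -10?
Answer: -554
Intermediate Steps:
E(g)*62 + F = -10*62 + 66 = -620 + 66 = -554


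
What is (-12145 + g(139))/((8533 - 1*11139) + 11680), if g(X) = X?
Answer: -6003/4537 ≈ -1.3231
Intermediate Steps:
(-12145 + g(139))/((8533 - 1*11139) + 11680) = (-12145 + 139)/((8533 - 1*11139) + 11680) = -12006/((8533 - 11139) + 11680) = -12006/(-2606 + 11680) = -12006/9074 = -12006*1/9074 = -6003/4537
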